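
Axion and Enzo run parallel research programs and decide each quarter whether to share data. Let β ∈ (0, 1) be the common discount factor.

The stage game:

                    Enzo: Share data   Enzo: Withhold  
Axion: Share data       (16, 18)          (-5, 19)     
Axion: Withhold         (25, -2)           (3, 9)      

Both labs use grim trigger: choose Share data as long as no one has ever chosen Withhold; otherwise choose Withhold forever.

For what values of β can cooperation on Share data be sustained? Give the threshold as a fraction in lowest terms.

Axion's threshold: (25−16)/(25−3) = 9/22.
Enzo's threshold: (19−18)/(19−9) = 1/10.
9/22 > 1/10, so Axion binds and β* = 9/22.

9/22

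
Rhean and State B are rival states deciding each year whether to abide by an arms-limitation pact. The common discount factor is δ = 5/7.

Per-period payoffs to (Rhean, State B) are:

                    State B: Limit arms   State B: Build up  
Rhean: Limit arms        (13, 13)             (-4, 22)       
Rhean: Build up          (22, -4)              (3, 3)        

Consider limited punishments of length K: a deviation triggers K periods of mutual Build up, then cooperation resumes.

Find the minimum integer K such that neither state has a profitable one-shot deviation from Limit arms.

IC: δ(1−δ^K)/(1−δ) ≥ (22−13)/(13−3) = 9/10.
With δ = 5/7: need 1 − δ^K ≥ 9/10·(1−5/7)/(5/7), i.e. δ^K ≤ 0.6400.
Since (5/7)^1 = 0.7143 and (5/7)^2 = 0.5102, the smallest such K is 2.

2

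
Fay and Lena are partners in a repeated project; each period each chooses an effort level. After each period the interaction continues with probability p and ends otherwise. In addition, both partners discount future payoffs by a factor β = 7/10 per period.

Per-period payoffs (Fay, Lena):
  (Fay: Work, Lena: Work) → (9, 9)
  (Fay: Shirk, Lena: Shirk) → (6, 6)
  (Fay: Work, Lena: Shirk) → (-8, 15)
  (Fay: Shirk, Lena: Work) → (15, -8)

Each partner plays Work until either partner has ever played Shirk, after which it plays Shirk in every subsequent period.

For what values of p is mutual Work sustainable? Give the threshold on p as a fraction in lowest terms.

Expected continuation weight on next period's payoff is β·p = 7/10·p, which plays the role of the discount factor.
Cooperation requires 7/10·p ≥ (15−9)/(15−6) = 2/3, hence p ≥ 20/21.

20/21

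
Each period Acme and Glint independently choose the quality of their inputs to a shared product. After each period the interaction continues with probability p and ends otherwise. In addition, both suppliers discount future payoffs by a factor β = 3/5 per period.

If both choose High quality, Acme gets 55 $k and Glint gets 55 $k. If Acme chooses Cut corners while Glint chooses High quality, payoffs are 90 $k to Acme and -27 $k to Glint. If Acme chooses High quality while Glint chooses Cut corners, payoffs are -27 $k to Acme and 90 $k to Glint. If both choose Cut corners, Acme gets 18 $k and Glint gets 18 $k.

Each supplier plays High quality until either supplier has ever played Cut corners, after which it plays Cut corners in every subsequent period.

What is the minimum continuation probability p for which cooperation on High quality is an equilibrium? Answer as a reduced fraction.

Expected continuation weight on next period's payoff is β·p = 3/5·p, which plays the role of the discount factor.
Cooperation requires 3/5·p ≥ (90−55)/(90−18) = 35/72, hence p ≥ 175/216.

175/216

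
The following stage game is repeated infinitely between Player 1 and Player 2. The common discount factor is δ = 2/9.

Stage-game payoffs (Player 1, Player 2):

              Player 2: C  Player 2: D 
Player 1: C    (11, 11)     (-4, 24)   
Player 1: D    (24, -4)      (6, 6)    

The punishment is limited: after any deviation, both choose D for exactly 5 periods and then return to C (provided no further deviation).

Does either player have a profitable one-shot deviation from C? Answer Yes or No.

Yes

IC: δ+…+δ^5 ≥ (24−11)/(11−6) = 13/5.
At δ = 2/9: partial sum = 0.2856 < 2.6000. Cooperation not sustainable.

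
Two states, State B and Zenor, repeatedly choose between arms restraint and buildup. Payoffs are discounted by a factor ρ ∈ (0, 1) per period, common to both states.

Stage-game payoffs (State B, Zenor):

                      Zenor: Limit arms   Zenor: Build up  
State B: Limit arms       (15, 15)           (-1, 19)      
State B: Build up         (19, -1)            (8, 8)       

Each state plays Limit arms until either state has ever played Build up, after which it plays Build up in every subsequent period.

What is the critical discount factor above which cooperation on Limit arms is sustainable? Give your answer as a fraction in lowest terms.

4/11

One-period gain from deviating is 19 − 15 = 4. The loss is 15 − 8 = 7 in every subsequent period, with present value 7·ρ/(1−ρ).
Deviation is unprofitable when 7·ρ/(1−ρ) ≥ 4, i.e. ρ/(1−ρ) ≥ 4/7.
Equivalently ρ ≥ 4/(4+7) = 4/11.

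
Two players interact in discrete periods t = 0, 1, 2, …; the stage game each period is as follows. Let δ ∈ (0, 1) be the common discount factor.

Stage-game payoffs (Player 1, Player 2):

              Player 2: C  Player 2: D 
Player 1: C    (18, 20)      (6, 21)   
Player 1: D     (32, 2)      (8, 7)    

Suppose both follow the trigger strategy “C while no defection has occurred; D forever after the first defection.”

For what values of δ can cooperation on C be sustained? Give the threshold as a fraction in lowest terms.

Player 1: cooperation gives 18 each period; deviation gives 32 once then 8 forever.
  18/(1−δ) ≥ 32 + 8δ/(1−δ) ⇒ δ ≥ 14/24 = 7/12.
Player 2: cooperation gives 20 each period; deviation gives 21 once then 7 forever.
  δ ≥ 1/14.
Both must hold, so the binding constraint is Player 1's: δ ≥ 7/12.

7/12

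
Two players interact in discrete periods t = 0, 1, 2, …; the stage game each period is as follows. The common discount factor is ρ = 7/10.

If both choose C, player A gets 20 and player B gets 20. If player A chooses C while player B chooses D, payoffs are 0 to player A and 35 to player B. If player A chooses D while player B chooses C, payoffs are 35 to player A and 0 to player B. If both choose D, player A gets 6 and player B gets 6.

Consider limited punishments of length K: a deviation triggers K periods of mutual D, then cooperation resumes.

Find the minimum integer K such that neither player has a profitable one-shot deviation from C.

IC: ρ(1−ρ^K)/(1−ρ) ≥ (35−20)/(20−6) = 15/14.
With ρ = 7/10: need 1 − ρ^K ≥ 15/14·(1−7/10)/(7/10), i.e. ρ^K ≤ 0.5408.
Since (7/10)^1 = 0.7000 and (7/10)^2 = 0.4900, the smallest such K is 2.

2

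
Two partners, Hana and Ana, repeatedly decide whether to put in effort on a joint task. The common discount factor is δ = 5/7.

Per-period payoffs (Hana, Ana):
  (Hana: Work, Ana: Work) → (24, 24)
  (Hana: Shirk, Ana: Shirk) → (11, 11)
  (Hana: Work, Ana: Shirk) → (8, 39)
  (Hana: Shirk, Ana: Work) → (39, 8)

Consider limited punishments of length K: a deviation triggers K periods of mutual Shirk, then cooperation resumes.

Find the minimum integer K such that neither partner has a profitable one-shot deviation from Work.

Need Σ_{k=1}^{K} δ^k ≥ (39−24)/(24−11) = 1.1538 at δ = 5/7.
At K = 1 the sum is 0.7143 < 1.1538; at K = 2 it is 1.2245 ≥ 1.1538.
So the minimum punishment length is K = 2.

2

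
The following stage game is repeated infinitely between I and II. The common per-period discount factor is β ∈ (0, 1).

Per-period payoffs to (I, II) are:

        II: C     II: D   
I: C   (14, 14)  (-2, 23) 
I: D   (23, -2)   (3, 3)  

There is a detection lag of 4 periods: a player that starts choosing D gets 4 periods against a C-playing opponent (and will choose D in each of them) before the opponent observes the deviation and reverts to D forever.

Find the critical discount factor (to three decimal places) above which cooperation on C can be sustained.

0.819

A deviator earns 23 for 4 periods, then 3 forever; cooperating earns 14 forever. Multiplying the IC by (1−β):
14 ≥ 23(1−β^4) + 3β^4, so 20·β^4 ≥ 9 and β^4 ≥ 9/20.
β ≥ (9/20)^(1/4) ≈ 0.819.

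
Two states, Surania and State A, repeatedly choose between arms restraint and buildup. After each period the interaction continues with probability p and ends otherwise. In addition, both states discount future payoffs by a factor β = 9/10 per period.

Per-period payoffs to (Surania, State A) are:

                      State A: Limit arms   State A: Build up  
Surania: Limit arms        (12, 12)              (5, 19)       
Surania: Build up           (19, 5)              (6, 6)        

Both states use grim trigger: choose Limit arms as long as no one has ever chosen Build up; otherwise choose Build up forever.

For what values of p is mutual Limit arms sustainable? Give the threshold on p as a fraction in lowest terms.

With continuation probability p and discount β, the effective per-period discount factor is βp.
Grim-trigger IC: βp ≥ (19−12)/(19−6) = 7/13.
So p ≥ (7/13)/(9/10) = 70/117.

70/117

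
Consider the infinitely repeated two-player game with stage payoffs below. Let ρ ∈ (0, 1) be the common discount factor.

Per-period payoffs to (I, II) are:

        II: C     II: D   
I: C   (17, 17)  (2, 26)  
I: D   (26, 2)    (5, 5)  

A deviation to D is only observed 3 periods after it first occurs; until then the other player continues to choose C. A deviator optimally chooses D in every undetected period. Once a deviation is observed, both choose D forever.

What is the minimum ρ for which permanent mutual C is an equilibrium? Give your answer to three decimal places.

The best deviation is to choose D for all 3 undetected periods, earning 26 each, then 5 forever once detected.
Deviation value: 26(1−ρ^3)/(1−ρ) + 5ρ^3/(1−ρ); cooperation value: 17/(1−ρ).
IC: 17 ≥ 26(1−ρ^3) + 5ρ^3 = 26 − 21ρ^3.
So ρ^3 ≥ 9/21 = 3/7, giving ρ ≥ (3/7)^(1/3) ≈ 0.754.

0.754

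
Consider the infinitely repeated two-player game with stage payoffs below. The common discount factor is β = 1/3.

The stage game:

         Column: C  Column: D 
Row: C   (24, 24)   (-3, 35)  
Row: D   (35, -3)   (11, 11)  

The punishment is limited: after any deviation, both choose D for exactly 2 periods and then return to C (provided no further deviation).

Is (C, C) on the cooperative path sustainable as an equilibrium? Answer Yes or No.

A one-shot deviation gives 35 now, then 11 for 2 periods, then back to 24.
Gain from deviating: (35−24) today; loss: (24−11) in each of the next 2 periods.
No-deviation condition: (24−11)(β+…+β^2) ≥ 35−24, i.e. β+…+β^2 ≥ 11/13.
At β = 1/3: β+…+β^2 = 0.4444 < 0.8462.
So cooperation is not sustainable.

No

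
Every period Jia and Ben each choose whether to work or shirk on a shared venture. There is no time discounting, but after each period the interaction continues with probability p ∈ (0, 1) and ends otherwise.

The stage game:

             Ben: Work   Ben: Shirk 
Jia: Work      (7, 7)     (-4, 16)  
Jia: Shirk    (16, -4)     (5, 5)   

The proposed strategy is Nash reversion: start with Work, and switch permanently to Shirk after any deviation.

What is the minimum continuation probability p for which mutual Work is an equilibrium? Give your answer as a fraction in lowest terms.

Expected cooperation value is 7 + p·7 + p²·7 + … = 7/(1−p); deviation gives 16 + p·5/(1−p).
7 ≥ 16(1−p) + 5p ⇒ 11p ≥ 9 ⇒ p ≥ 9/11.

9/11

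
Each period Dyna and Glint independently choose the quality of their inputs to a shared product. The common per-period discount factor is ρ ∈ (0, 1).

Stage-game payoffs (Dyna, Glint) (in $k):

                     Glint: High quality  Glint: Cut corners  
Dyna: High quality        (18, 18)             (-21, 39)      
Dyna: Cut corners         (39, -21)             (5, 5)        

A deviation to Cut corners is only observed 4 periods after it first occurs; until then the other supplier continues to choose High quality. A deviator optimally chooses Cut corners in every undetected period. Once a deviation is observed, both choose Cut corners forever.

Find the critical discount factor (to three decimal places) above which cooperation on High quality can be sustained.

The best deviation is to choose Cut corners for all 4 undetected periods, earning 39 each, then 5 forever once detected.
Deviation value: 39(1−ρ^4)/(1−ρ) + 5ρ^4/(1−ρ); cooperation value: 18/(1−ρ).
IC: 18 ≥ 39(1−ρ^4) + 5ρ^4 = 39 − 34ρ^4.
So ρ^4 ≥ 21/34, giving ρ ≥ (21/34)^(1/4) ≈ 0.887.

0.887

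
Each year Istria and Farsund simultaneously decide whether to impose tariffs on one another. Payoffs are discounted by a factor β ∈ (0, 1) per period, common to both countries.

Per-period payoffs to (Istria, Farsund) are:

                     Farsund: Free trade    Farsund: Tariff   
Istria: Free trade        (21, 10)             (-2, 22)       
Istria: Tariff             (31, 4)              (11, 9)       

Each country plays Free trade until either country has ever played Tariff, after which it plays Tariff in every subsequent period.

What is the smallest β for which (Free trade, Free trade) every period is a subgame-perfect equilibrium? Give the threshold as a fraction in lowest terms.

Istria's threshold: (31−21)/(31−11) = 1/2.
Farsund's threshold: (22−10)/(22−9) = 12/13.
1/2 < 12/13, so Farsund binds and β* = 12/13.

12/13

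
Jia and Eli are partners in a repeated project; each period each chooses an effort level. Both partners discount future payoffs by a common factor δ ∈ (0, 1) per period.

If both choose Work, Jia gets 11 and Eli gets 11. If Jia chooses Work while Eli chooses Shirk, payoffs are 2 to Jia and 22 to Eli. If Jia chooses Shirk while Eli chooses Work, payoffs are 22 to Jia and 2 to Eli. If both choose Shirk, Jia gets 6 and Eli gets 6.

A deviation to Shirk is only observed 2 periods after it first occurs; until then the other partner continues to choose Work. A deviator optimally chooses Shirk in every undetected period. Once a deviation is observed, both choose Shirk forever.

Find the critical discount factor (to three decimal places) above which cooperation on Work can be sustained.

A deviator earns 22 for 2 periods, then 6 forever; cooperating earns 11 forever. Multiplying the IC by (1−δ):
11 ≥ 22(1−δ^2) + 6δ^2, so 16·δ^2 ≥ 11 and δ^2 ≥ 11/16.
δ ≥ (11/16)^(1/2) ≈ 0.829.

0.829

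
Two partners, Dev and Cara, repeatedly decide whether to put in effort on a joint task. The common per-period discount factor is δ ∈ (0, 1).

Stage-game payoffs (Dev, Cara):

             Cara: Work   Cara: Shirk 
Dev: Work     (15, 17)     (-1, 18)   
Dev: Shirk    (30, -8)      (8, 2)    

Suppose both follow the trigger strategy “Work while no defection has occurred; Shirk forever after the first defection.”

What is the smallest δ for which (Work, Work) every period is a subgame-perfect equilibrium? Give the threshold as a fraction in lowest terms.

Dev's threshold: (30−15)/(30−8) = 15/22.
Cara's threshold: (18−17)/(18−2) = 1/16.
15/22 > 1/16, so Dev binds and δ* = 15/22.

15/22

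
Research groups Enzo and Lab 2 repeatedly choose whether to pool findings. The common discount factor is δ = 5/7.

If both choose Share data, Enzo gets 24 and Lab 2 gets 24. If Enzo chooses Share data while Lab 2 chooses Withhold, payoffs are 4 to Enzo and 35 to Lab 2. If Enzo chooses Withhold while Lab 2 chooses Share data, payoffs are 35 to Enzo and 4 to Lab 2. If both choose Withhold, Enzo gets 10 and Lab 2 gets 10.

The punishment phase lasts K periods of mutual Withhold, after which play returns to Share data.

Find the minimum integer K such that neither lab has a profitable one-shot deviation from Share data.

IC: δ(1−δ^K)/(1−δ) ≥ (35−24)/(24−10) = 11/14.
With δ = 5/7: need 1 − δ^K ≥ 11/14·(1−5/7)/(5/7), i.e. δ^K ≤ 0.6857.
Since (5/7)^1 = 0.7143 and (5/7)^2 = 0.5102, the smallest such K is 2.

2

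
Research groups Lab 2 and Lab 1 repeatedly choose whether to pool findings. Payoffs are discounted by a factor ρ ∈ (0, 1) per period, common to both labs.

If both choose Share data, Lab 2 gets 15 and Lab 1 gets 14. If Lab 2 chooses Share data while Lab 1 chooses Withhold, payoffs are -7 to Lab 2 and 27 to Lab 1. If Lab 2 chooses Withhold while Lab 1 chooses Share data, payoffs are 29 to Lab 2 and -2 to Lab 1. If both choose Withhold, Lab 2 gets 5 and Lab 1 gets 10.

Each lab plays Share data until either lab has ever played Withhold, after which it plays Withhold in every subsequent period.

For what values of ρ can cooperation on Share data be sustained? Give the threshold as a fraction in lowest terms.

13/17

For Lab 2: deviation gain 29−15 = 14, per-period punishment loss 15−5 = 10. IC gives ρ ≥ 14/24 = 7/12.
For Lab 1: gain 13, loss 4 per period, so ρ ≥ 13/17.
The tighter constraint is Lab 1's, so cooperation needs ρ ≥ 13/17.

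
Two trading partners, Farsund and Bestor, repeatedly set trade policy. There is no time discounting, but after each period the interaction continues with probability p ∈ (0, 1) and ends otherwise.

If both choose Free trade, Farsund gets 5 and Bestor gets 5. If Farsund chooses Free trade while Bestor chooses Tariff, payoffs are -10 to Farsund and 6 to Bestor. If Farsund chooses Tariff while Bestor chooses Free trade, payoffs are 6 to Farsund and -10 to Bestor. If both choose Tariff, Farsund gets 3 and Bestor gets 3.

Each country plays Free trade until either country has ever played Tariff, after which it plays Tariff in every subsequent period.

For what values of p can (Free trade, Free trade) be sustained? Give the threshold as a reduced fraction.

Expected cooperation value is 5 + p·5 + p²·5 + … = 5/(1−p); deviation gives 6 + p·3/(1−p).
5 ≥ 6(1−p) + 3p ⇒ 3p ≥ 1 ⇒ p ≥ 1/3.

1/3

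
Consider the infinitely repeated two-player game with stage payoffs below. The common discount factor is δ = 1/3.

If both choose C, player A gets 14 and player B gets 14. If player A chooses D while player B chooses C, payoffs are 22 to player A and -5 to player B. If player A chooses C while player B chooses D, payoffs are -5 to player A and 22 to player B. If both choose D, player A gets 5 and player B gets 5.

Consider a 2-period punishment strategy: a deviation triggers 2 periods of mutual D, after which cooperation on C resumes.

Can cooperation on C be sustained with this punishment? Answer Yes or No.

No

Comparing payoff streams over the 3 periods until play realigns: cooperate → 14(1+δ+…+δ^2); deviate → 22 + 5(δ+…+δ^2).
Cooperation is sustained iff (14−5)(δ+…+δ^2) ≥ 22−14.
δ+…+δ^2 = 1/3·(1−(1/3)^2)/(1−1/3) = 0.4444, and (22−14)/(14−5) = 0.8889.
0.4444 < 0.8889, so cooperation is not sustainable.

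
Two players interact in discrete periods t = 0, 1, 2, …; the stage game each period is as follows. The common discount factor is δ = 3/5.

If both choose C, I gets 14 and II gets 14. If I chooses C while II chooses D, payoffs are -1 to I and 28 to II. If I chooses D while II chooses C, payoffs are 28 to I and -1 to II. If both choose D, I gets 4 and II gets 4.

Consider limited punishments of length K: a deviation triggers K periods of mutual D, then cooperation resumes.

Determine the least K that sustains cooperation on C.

6

Need Σ_{k=1}^{K} δ^k ≥ (28−14)/(14−4) = 1.4000 at δ = 3/5.
At K = 5 the sum is 1.3834 < 1.4000; at K = 6 it is 1.4300 ≥ 1.4000.
So the minimum punishment length is K = 6.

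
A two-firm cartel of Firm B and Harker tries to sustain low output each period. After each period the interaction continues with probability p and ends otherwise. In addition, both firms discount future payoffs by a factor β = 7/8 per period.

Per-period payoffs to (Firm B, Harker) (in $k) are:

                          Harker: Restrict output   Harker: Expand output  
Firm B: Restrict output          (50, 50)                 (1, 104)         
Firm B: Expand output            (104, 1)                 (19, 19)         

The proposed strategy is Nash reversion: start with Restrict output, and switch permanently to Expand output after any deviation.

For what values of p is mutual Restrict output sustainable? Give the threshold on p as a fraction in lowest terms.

432/595

With continuation probability p and discount β, the effective per-period discount factor is βp.
Grim-trigger IC: βp ≥ (104−50)/(104−19) = 54/85.
So p ≥ (54/85)/(7/8) = 432/595.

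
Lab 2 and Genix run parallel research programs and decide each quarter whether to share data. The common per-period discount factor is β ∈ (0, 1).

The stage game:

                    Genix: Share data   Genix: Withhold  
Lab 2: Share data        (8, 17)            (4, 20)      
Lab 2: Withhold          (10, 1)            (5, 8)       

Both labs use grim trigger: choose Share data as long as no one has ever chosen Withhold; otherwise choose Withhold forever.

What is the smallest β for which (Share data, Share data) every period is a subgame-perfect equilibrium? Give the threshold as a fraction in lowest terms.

Lab 2's threshold: (10−8)/(10−5) = 2/5.
Genix's threshold: (20−17)/(20−8) = 1/4.
2/5 > 1/4, so Lab 2 binds and β* = 2/5.

2/5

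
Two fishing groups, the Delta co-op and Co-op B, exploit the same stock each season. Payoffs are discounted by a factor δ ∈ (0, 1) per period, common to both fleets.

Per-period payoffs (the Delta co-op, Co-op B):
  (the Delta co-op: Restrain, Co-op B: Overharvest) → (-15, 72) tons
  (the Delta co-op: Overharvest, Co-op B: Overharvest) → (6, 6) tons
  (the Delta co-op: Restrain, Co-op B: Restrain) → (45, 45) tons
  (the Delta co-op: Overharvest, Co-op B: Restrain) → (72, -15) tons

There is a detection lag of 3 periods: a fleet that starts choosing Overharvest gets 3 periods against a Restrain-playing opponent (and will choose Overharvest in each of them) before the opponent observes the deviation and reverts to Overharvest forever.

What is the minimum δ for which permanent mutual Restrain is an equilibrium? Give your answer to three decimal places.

0.742

Deviating for the 3 undetected periods gains 72−45 = 27 per period over cooperation, then loses 45−6 = 39 per period forever once punishment starts.
Gain: 27(1 + δ + … + δ^2); loss: 39·δ^3/(1−δ).
No profitable deviation ⇔ 27(1−δ^3) ≤ 39·δ^3, i.e. δ^3 ≥ 27/(27+39) = 9/22.
Hence δ ≥ (9/22)^(1/3) ≈ 0.742.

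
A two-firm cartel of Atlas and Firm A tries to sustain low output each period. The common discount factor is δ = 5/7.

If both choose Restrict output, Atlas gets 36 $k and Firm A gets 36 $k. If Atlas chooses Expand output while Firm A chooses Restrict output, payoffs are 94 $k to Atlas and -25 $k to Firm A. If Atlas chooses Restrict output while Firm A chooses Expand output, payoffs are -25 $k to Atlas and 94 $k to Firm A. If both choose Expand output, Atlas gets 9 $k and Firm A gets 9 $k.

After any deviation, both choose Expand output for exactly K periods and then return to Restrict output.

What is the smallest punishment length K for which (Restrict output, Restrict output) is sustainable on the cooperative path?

6

No profitable deviation requires (36−9)(δ+…+δ^K) ≥ 94−36, i.e. δ+…+δ^K ≥ 58/27 ≈ 2.1481.
With δ = 5/7, the partial sums are K=1: 0.7143, K=2: 1.2245, K=3: 1.5889, K=4: 1.8492, K=5: 2.0352, K=6: 2.1680.
K = 6 is the first length at which the sum reaches 2.1481.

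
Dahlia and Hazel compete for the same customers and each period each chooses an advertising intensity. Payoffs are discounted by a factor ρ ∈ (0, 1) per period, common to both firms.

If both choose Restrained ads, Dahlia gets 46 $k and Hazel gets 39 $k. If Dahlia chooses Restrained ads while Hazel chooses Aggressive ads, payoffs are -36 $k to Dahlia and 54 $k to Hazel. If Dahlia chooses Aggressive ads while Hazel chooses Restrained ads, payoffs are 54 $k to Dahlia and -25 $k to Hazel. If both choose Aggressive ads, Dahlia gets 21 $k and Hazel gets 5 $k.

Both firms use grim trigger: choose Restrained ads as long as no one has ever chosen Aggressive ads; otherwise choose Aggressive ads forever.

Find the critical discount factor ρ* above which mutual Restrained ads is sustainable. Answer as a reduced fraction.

15/49

Dahlia's threshold: (54−46)/(54−21) = 8/33.
Hazel's threshold: (54−39)/(54−5) = 15/49.
8/33 < 15/49, so Hazel binds and ρ* = 15/49.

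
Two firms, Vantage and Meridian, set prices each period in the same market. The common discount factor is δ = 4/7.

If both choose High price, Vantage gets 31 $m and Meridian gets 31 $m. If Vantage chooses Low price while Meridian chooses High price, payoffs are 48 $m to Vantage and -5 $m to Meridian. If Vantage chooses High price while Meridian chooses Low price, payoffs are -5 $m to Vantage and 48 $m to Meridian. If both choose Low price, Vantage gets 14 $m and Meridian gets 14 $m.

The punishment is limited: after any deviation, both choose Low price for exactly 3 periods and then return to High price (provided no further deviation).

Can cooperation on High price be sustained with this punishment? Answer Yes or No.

Yes

A one-shot deviation gives 48 now, then 14 for 3 periods, then back to 31.
Gain from deviating: (48−31) today; loss: (31−14) in each of the next 3 periods.
No-deviation condition: (31−14)(δ+…+δ^3) ≥ 48−31, i.e. δ+…+δ^3 ≥ 1.
At δ = 4/7: δ+…+δ^3 = 1.0845 ≥ 1.0000.
So cooperation is sustainable.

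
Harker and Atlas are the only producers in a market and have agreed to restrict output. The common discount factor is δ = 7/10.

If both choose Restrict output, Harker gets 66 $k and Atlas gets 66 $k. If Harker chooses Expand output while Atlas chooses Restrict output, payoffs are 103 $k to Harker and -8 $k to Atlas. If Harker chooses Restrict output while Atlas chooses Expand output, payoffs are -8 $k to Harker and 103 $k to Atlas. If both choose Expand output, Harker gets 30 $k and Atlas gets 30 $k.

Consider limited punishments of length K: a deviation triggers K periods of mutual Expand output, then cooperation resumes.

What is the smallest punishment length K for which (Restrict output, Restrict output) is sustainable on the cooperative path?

IC: δ(1−δ^K)/(1−δ) ≥ (103−66)/(66−30) = 37/36.
With δ = 7/10: need 1 − δ^K ≥ 37/36·(1−7/10)/(7/10), i.e. δ^K ≤ 0.5595.
Since (7/10)^1 = 0.7000 and (7/10)^2 = 0.4900, the smallest such K is 2.

2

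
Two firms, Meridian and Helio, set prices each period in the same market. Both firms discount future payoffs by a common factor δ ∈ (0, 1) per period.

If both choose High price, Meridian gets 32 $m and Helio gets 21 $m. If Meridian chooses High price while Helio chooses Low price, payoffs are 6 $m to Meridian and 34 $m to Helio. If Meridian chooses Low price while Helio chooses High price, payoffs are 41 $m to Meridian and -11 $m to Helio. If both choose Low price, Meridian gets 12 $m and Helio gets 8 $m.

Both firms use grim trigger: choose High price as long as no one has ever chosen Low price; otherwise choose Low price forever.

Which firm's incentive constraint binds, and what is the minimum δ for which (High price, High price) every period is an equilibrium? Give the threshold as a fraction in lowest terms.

Meridian's threshold: (41−32)/(41−12) = 9/29.
Helio's threshold: (34−21)/(34−8) = 1/2.
9/29 < 1/2, so Helio binds and δ* = 1/2.

Helio; δ ≥ 1/2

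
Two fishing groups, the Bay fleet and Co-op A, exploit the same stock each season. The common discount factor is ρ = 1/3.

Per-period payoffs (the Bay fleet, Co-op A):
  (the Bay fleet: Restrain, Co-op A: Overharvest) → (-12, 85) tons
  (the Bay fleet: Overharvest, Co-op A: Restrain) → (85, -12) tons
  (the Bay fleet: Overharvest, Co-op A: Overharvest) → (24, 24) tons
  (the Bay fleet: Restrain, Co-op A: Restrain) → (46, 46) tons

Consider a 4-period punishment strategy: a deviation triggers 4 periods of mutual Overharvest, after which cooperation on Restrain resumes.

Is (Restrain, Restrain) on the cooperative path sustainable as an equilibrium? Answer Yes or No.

Comparing payoff streams over the 5 periods until play realigns: cooperate → 46(1+ρ+…+ρ^4); deviate → 85 + 24(ρ+…+ρ^4).
Cooperation is sustained iff (46−24)(ρ+…+ρ^4) ≥ 85−46.
ρ+…+ρ^4 = 1/3·(1−(1/3)^4)/(1−1/3) = 0.4938, and (85−46)/(46−24) = 1.7727.
0.4938 < 1.7727, so cooperation is not sustainable.

No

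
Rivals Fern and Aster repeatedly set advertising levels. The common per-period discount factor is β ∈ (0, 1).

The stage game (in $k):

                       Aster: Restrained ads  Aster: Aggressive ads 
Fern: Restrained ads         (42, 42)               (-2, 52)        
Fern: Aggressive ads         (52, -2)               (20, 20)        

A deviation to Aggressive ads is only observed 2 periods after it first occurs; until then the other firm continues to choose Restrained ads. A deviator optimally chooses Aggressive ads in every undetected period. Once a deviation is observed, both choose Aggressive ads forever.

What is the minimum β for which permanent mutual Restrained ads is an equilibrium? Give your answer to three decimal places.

A deviator earns 52 for 2 periods, then 20 forever; cooperating earns 42 forever. Multiplying the IC by (1−β):
42 ≥ 52(1−β^2) + 20β^2, so 32·β^2 ≥ 10 and β^2 ≥ 5/16.
β ≥ (5/16)^(1/2) ≈ 0.559.

0.559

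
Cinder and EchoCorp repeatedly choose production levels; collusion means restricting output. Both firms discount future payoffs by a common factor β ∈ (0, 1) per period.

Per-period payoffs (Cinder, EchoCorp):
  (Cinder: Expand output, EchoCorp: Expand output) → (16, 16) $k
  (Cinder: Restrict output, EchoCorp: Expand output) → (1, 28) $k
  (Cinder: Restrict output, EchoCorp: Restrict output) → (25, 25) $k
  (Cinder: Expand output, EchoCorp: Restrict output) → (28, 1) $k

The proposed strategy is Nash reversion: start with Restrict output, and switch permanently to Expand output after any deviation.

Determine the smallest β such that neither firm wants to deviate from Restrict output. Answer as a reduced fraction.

One-period gain from deviating is 28 − 25 = 3. The loss is 25 − 16 = 9 in every subsequent period, with present value 9·β/(1−β).
Deviation is unprofitable when 9·β/(1−β) ≥ 3, i.e. β/(1−β) ≥ 1/3.
Equivalently β ≥ 3/(3+9) = 1/4.

1/4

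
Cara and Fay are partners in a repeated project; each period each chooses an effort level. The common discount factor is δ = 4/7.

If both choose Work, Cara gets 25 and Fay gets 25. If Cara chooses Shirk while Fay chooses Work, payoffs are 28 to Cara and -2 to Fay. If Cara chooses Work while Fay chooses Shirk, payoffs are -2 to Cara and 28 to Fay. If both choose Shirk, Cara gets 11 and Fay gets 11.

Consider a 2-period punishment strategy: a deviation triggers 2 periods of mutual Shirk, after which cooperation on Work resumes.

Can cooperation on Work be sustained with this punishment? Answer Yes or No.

Yes

Comparing payoff streams over the 3 periods until play realigns: cooperate → 25(1+δ+…+δ^2); deviate → 28 + 11(δ+…+δ^2).
Cooperation is sustained iff (25−11)(δ+…+δ^2) ≥ 28−25.
δ+…+δ^2 = 4/7·(1−(4/7)^2)/(1−4/7) = 0.8980, and (28−25)/(25−11) = 0.2143.
0.8980 ≥ 0.2143, so cooperation is sustainable.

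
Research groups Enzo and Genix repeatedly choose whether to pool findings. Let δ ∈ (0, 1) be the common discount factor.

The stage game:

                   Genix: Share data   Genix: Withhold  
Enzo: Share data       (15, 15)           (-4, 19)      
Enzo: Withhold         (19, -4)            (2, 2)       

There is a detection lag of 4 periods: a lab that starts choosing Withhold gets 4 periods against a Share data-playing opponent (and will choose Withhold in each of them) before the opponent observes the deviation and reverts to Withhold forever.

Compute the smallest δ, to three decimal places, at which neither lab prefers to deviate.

0.696

Deviating for the 4 undetected periods gains 19−15 = 4 per period over cooperation, then loses 15−2 = 13 per period forever once punishment starts.
Gain: 4(1 + δ + … + δ^3); loss: 13·δ^4/(1−δ).
No profitable deviation ⇔ 4(1−δ^4) ≤ 13·δ^4, i.e. δ^4 ≥ 4/(4+13) = 4/17.
Hence δ ≥ (4/17)^(1/4) ≈ 0.696.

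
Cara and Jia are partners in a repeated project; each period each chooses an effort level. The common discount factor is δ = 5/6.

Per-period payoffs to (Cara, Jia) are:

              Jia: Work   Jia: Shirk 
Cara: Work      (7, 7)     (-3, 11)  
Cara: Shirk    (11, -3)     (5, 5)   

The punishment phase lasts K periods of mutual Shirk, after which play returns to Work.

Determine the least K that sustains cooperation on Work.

3

No profitable deviation requires (7−5)(δ+…+δ^K) ≥ 11−7, i.e. δ+…+δ^K ≥ 2 ≈ 2.0000.
With δ = 5/6, the partial sums are K=1: 0.8333, K=2: 1.5278, K=3: 2.1065.
K = 3 is the first length at which the sum reaches 2.0000.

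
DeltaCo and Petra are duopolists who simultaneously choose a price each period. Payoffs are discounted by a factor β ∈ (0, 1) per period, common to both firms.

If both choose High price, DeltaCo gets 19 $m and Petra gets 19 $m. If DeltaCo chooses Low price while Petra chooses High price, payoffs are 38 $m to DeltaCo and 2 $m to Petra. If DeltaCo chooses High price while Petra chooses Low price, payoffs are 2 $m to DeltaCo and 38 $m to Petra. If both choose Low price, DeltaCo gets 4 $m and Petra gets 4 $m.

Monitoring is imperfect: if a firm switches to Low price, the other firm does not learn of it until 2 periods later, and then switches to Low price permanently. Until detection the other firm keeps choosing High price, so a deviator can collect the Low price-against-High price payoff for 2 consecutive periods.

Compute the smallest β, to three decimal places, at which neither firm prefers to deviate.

A deviator earns 38 for 2 periods, then 4 forever; cooperating earns 19 forever. Multiplying the IC by (1−β):
19 ≥ 38(1−β^2) + 4β^2, so 34·β^2 ≥ 19 and β^2 ≥ 19/34.
β ≥ (19/34)^(1/2) ≈ 0.748.

0.748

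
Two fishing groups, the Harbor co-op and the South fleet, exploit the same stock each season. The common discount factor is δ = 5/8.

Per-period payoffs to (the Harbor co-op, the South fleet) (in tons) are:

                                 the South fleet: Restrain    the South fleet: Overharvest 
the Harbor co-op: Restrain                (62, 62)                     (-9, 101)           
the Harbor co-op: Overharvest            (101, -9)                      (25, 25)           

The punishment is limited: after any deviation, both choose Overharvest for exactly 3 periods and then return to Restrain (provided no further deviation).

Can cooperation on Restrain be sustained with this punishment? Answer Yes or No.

Yes

IC: δ+…+δ^3 ≥ (101−62)/(62−25) = 39/37.
At δ = 5/8: partial sum = 1.2598 ≥ 1.0541. Cooperation sustainable.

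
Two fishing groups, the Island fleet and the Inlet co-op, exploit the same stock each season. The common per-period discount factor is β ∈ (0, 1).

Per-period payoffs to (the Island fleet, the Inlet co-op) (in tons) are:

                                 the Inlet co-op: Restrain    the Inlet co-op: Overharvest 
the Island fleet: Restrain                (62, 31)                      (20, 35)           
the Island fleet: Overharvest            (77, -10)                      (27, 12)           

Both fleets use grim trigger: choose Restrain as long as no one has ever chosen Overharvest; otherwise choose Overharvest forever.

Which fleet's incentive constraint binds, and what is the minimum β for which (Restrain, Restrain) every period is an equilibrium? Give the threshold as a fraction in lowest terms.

the Island fleet's threshold: (77−62)/(77−27) = 3/10.
the Inlet co-op's threshold: (35−31)/(35−12) = 4/23.
3/10 > 4/23, so the Island fleet binds and β* = 3/10.

the Island fleet; β ≥ 3/10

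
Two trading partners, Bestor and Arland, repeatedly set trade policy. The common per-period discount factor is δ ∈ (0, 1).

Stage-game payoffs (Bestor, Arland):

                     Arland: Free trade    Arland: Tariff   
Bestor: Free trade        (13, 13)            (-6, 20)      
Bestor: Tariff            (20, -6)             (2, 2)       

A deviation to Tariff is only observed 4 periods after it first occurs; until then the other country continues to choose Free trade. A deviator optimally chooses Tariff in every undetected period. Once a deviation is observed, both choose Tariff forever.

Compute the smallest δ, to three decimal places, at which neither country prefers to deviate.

0.790

A deviator earns 20 for 4 periods, then 2 forever; cooperating earns 13 forever. Multiplying the IC by (1−δ):
13 ≥ 20(1−δ^4) + 2δ^4, so 18·δ^4 ≥ 7 and δ^4 ≥ 7/18.
δ ≥ (7/18)^(1/4) ≈ 0.790.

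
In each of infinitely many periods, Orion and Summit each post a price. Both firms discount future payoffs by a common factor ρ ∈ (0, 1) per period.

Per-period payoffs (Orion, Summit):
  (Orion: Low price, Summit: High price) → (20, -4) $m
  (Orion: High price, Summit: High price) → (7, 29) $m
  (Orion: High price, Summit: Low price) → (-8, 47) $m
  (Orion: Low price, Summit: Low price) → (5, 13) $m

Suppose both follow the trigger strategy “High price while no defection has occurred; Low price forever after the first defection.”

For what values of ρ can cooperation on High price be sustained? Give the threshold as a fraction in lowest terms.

Orion's threshold: (20−7)/(20−5) = 13/15.
Summit's threshold: (47−29)/(47−13) = 9/17.
13/15 > 9/17, so Orion binds and ρ* = 13/15.

13/15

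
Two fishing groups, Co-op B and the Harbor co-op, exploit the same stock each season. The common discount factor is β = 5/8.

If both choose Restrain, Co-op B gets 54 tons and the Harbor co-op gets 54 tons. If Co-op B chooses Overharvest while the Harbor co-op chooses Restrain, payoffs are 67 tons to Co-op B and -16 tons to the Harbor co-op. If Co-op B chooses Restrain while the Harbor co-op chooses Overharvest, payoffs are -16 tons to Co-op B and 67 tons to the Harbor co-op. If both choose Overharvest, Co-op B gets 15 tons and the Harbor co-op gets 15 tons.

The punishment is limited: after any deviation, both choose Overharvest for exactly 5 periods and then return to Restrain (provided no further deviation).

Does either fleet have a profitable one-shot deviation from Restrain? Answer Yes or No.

A one-shot deviation gives 67 now, then 15 for 5 periods, then back to 54.
Gain from deviating: (67−54) today; loss: (54−15) in each of the next 5 periods.
No-deviation condition: (54−15)(β+…+β^5) ≥ 67−54, i.e. β+…+β^5 ≥ 1/3.
At β = 5/8: β+…+β^5 = 1.5077 ≥ 0.3333.
So cooperation is sustainable.

No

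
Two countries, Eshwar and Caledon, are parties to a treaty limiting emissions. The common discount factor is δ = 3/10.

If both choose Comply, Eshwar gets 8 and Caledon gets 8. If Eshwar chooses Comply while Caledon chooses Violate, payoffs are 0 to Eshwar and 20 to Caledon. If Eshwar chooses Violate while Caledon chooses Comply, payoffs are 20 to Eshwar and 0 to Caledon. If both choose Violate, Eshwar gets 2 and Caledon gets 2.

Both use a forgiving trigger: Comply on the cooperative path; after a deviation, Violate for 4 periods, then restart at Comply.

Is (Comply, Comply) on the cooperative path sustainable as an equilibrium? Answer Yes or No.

No

IC: δ+…+δ^4 ≥ (20−8)/(8−2) = 2.
At δ = 3/10: partial sum = 0.4251 < 2.0000. Cooperation not sustainable.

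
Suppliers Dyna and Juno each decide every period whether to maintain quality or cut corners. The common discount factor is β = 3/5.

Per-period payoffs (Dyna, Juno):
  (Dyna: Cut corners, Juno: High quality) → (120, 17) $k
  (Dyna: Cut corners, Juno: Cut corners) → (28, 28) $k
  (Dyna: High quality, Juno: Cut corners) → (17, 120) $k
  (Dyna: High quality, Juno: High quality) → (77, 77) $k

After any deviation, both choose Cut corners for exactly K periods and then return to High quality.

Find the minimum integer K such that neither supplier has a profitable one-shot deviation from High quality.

2

Need Σ_{k=1}^{K} β^k ≥ (120−77)/(77−28) = 0.8776 at β = 3/5.
At K = 1 the sum is 0.6000 < 0.8776; at K = 2 it is 0.9600 ≥ 0.8776.
So the minimum punishment length is K = 2.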